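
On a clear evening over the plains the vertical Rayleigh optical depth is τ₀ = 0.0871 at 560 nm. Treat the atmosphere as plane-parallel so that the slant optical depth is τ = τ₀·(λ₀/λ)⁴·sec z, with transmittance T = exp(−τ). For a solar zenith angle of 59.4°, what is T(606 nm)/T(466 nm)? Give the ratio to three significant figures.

Airmass: sec 59.4° = 1.9645.
τ(606 nm) = 0.0871 × (560/606)⁴ × 1.9645 = 0.0871 × 0.7292 × 1.9645 = 0.1248.
τ(466 nm) = 0.0871 × (560/466)⁴ × 1.9645 = 0.0871 × 2.0855 × 1.9645 = 0.3568.
T(606)/T(466) = exp(τ_B − τ_A) = exp(0.2321) = 1.2612.

1.26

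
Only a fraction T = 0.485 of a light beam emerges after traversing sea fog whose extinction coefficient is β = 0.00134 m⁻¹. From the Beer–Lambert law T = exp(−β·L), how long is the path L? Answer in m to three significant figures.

540 m

Beer–Lambert: T = exp(−βL) ⇒ L = −ln(T)/β = −ln(0.485)/0.00134 = 0.7236/0.00134 = 540 m.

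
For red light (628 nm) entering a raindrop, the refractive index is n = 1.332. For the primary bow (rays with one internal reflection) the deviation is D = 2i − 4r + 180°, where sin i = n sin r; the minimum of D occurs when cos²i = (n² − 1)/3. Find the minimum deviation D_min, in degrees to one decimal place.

137.8°

cos²i = (1.77422 − 1)/3 = 0.25807; i = arccos(0.50801) = 59.469°.
sin r = sin 59.469°/1.332 = 0.64666; r = 40.290°.
D_min = 2·59.469° − 4·40.290° + 180° = 137.776°.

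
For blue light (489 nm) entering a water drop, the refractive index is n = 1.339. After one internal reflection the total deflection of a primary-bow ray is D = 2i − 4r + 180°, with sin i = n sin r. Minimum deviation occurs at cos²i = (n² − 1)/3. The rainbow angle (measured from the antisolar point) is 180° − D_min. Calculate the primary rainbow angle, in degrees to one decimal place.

41.2°

cos²i = (1.79292 − 1)/3 = 0.26431; i = arccos(0.51411) = 59.062°.
sin r = sin 59.062°/1.339 = 0.64057; r = 39.834°.
D_min = 2·59.062° − 4·39.834° + 180° = 138.786°.
Rainbow angle = 180° − D_min = 41.214°.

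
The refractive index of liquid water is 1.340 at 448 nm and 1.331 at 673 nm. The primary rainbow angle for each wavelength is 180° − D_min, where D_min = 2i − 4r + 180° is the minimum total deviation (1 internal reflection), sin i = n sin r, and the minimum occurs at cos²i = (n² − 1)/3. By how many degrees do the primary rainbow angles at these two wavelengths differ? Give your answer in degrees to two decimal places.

1.30°

At 448 nm (n = 1.340): cos²i = 0.26520 → i = 59.004°, r = 39.770°, D_min = 138.929°, rainbow angle = 41.071°.
At 673 nm (n = 1.331): cos²i = 0.25719 → i = 59.527°, r = 40.356°, D_min = 137.630°, rainbow angle = 42.370°.
Angular width = |41.071° − 42.370°| = 1.299°.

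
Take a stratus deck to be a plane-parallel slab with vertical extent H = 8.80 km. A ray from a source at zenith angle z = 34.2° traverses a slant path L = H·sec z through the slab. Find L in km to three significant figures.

sec z = 1/cos 34.2° = 1.2091.
L = 8.80 × 1.2091 = 10.640 km.

10.6 km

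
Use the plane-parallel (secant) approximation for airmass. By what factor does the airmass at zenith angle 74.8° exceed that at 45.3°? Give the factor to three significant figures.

X(74.8°)/X(45.3°) = sec 74.8° / sec 45.3° = cos 45.3° / cos 74.8° = 0.7034/0.2622 = 2.6828.

2.68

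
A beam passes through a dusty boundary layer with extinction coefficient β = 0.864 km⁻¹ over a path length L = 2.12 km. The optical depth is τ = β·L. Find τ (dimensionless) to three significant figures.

1.83

τ = β·L = 0.864 × 2.12 = 1.8317.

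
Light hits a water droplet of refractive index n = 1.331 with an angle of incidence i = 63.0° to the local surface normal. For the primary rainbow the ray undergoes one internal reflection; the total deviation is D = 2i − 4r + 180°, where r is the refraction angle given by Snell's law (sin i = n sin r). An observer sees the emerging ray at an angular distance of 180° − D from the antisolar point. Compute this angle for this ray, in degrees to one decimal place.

sin r = sin 63.0° / 1.331 = 0.8910/1.331 = 0.6694; r = 42.02°.
D = 2·63.0° − 4·42.02° + 180° = 126.00° − 168.09° + 180° = 137.91°.
Angle from antisolar point = 180° − D = 42.09°.

42.1°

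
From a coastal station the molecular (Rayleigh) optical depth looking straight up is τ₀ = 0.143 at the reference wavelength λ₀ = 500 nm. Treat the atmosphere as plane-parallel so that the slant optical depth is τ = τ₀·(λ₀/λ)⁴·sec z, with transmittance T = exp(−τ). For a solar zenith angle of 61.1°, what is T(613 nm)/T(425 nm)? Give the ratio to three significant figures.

1.55

Airmass: sec 61.1° = 2.0692.
τ(613 nm) = 0.143 × (500/613)⁴ × 2.0692 = 0.143 × 0.4426 × 2.0692 = 0.1310.
τ(425 nm) = 0.143 × (500/425)⁴ × 2.0692 = 0.143 × 1.9157 × 2.0692 = 0.5668.
T(613)/T(425) = exp(τ_B − τ_A) = exp(0.4359) = 1.5463.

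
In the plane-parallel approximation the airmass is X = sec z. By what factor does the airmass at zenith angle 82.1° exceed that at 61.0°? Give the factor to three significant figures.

X(82.1°)/X(61.0°) = sec 82.1° / sec 61.0° = cos 61.0° / cos 82.1° = 0.4848/0.1374 = 3.5273.

3.53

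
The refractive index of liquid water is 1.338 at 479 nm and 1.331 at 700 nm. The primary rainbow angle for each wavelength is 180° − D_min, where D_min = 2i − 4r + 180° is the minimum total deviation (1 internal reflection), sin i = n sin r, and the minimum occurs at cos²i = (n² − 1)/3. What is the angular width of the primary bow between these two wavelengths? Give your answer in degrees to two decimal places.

At 479 nm (n = 1.338): cos²i = 0.26341 → i = 59.120°, r = 39.899°, D_min = 138.643°, rainbow angle = 41.357°.
At 700 nm (n = 1.331): cos²i = 0.25719 → i = 59.527°, r = 40.356°, D_min = 137.630°, rainbow angle = 42.370°.
Angular width = |41.357° − 42.370°| = 1.013°.

1.01°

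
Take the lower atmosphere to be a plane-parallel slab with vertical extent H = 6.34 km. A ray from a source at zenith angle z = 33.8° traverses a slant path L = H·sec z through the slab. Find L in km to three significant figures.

sec z = 1/cos 33.8° = 1.2034.
L = 6.34 × 1.2034 = 7.630 km.

7.63 km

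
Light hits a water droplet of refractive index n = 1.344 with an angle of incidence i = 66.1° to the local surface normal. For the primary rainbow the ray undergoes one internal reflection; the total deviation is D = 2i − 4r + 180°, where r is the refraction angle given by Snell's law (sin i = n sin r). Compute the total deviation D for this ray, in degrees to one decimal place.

140.7°

sin r = sin 66.1° / 1.344 = 0.9143/1.344 = 0.6802; r = 42.86°.
D = 2·66.1° − 4·42.86° + 180° = 132.20° − 171.45° + 180° = 140.75°.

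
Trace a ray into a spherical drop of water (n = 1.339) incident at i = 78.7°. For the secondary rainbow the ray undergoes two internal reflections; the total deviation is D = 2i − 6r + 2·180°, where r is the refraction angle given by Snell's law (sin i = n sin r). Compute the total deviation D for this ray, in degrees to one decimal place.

sin r = sin 78.7° / 1.339 = 0.9806/1.339 = 0.7323; r = 47.08°.
D = 2·78.7° − 6·47.08° + 2·180° = 157.40° − 282.50° + 360° = 234.90°.

234.9°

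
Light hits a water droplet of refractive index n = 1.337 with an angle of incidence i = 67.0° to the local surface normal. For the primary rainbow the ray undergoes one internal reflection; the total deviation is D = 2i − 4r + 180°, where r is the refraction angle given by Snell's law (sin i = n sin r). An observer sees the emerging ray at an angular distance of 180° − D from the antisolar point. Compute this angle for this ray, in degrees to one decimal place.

40.0°

sin r = sin 67.0° / 1.337 = 0.9205/1.337 = 0.6885; r = 43.51°.
D = 2·67.0° − 4·43.51° + 180° = 134.00° − 174.04° + 180° = 139.96°.
Angle from antisolar point = 180° − D = 40.04°.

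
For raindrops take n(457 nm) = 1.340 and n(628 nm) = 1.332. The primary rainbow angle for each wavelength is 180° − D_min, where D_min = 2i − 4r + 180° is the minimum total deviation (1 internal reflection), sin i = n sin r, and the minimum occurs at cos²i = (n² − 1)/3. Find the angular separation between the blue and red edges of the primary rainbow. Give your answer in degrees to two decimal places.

1.15°

At 457 nm (n = 1.340): cos²i = 0.26520 → i = 59.004°, r = 39.770°, D_min = 138.929°, rainbow angle = 41.071°.
At 628 nm (n = 1.332): cos²i = 0.25807 → i = 59.469°, r = 40.290°, D_min = 137.776°, rainbow angle = 42.224°.
Angular width = |41.071° − 42.224°| = 1.153°.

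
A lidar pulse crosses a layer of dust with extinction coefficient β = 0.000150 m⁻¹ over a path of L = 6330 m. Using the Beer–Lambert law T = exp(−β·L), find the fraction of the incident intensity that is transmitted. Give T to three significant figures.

0.387

τ = β·L = 0.000150 × 6330 = 0.9495.
T = exp(−0.9495) = 0.3869.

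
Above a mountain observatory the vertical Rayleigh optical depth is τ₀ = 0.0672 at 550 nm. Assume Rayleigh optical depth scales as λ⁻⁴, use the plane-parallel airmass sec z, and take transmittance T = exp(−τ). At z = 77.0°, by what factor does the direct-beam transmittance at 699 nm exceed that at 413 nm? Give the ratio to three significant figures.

2.28

Airmass: sec 77.0° = 4.4454.
τ(699 nm) = 0.0672 × (550/699)⁴ × 4.4454 = 0.0672 × 0.3833 × 4.4454 = 0.1145.
τ(413 nm) = 0.0672 × (550/413)⁴ × 4.4454 = 0.0672 × 3.1452 × 4.4454 = 0.9396.
T(699)/T(413) = exp(τ_B − τ_A) = exp(0.8251) = 2.2820.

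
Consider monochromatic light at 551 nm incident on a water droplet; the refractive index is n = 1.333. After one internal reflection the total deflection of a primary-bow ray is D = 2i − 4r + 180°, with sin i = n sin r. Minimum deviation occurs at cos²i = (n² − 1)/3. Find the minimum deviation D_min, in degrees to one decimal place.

cos²i = (1.77689 − 1)/3 = 0.25896; i = arccos(0.50888) = 59.410°.
sin r = sin 59.410°/1.333 = 0.64579; r = 40.225°.
D_min = 2·59.410° − 4·40.225° + 180° = 137.922°.

137.9°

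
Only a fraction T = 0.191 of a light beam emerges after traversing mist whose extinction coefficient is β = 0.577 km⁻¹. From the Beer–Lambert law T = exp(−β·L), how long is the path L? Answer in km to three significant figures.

Beer–Lambert: T = exp(−βL) ⇒ L = −ln(T)/β = −ln(0.191)/0.577 = 1.6555/0.577 = 2.869 km.

2.87 km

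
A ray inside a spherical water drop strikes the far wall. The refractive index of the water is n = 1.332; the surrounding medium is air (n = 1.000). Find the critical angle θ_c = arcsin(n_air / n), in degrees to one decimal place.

48.7°

sin θ_c = n_air / n = 1.000 / 1.332 = 0.7508.
θ_c = arcsin(0.7508) = 48.66°.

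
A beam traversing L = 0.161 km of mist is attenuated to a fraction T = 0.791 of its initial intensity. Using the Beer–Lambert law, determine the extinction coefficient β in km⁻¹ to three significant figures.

1.46 km⁻¹

Beer–Lambert: T = exp(−βL) ⇒ β = −ln(T)/L = −ln(0.791)/0.161 = 0.2345/0.161 = 1.456 km⁻¹.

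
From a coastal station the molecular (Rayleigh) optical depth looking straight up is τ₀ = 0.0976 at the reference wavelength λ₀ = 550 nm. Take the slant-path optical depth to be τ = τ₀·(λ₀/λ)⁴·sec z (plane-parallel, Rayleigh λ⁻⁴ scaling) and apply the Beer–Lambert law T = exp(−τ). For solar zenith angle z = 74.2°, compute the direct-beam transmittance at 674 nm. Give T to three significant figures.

sec 74.2° = 3.6727.
τ = 0.0976 × (550/674)⁴ × 3.6727 = 0.0976 × 0.4434 × 3.6727 = 0.1589.
T = exp(−0.1589) = 0.8530.

0.853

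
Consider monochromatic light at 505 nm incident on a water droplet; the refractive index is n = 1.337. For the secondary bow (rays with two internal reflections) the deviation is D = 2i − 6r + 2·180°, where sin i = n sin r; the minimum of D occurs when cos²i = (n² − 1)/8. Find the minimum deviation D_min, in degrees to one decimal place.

231.9°

cos²i = (1.78757 − 1)/8 = 0.09845; i = arccos(0.31376) = 71.714°.
sin r = sin 71.714°/1.337 = 0.71017; r = 45.249°.
D_min = 2·71.714° − 6·45.249° + 360° = 231.934°.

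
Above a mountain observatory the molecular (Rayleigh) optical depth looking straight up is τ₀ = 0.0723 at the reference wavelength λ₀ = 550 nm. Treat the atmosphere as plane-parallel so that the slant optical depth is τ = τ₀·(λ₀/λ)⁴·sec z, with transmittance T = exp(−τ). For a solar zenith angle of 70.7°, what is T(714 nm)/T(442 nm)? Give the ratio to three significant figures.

1.56

Airmass: sec 70.7° = 3.0256.
τ(714 nm) = 0.0723 × (550/714)⁴ × 3.0256 = 0.0723 × 0.3521 × 3.0256 = 0.0770.
τ(442 nm) = 0.0723 × (550/442)⁴ × 3.0256 = 0.0723 × 2.3975 × 3.0256 = 0.5245.
T(714)/T(442) = exp(τ_B − τ_A) = exp(0.4474) = 1.5643.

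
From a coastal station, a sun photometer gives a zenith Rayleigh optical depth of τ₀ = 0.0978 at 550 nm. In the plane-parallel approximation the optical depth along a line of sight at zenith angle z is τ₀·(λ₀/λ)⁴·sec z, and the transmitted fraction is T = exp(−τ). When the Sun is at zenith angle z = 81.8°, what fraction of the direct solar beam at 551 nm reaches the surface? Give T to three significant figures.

0.506

sec 81.8° = 7.0112.
τ = 0.0978 × (550/551)⁴ × 7.0112 = 0.0978 × 0.9928 × 7.0112 = 0.6807.
T = exp(−0.6807) = 0.5062.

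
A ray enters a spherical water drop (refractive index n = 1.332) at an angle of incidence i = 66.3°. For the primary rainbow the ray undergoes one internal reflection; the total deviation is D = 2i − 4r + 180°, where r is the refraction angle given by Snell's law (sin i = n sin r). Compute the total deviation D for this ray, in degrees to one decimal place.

sin r = sin 66.3° / 1.332 = 0.9157/1.332 = 0.6874; r = 43.43°.
D = 2·66.3° − 4·43.43° + 180° = 132.60° − 173.71° + 180° = 138.89°.

138.9°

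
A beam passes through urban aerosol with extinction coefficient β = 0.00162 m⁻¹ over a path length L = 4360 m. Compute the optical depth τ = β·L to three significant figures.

7.06

τ = β·L = 0.00162 × 4360 = 7.0632.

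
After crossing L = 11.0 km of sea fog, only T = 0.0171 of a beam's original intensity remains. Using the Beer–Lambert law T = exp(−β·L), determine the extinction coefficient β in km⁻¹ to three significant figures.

0.370 km⁻¹

Beer–Lambert: T = exp(−βL) ⇒ β = −ln(T)/L = −ln(0.0171)/11.0 = 4.0687/11.0 = 0.3699 km⁻¹.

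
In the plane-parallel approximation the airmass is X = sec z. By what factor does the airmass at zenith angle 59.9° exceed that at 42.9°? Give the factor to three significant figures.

X(59.9°)/X(42.9°) = sec 59.9° / sec 42.9° = cos 42.9° / cos 59.9° = 0.7325/0.5015 = 1.4607.

1.46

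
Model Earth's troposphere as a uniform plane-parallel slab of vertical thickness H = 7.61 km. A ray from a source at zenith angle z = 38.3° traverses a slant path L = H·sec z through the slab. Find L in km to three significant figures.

9.70 km

sec z = 1/cos 38.3° = 1.2742.
L = 7.61 × 1.2742 = 9.697 km.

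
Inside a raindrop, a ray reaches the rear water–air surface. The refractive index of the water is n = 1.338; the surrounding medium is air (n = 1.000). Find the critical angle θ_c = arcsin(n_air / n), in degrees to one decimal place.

sin θ_c = n_air / n = 1.000 / 1.338 = 0.7474.
θ_c = arcsin(0.7474) = 48.36°.

48.4°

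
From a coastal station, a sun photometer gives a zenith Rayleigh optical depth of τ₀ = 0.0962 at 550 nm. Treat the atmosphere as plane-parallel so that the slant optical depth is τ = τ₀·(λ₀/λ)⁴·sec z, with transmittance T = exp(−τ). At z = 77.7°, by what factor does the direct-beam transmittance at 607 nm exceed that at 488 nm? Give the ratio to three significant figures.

Airmass: sec 77.7° = 4.6942.
τ(607 nm) = 0.0962 × (550/607)⁴ × 4.6942 = 0.0962 × 0.6741 × 4.6942 = 0.3044.
τ(488 nm) = 0.0962 × (550/488)⁴ × 4.6942 = 0.0962 × 1.6135 × 4.6942 = 0.7286.
T(607)/T(488) = exp(τ_B − τ_A) = exp(0.4242) = 1.5284.

1.53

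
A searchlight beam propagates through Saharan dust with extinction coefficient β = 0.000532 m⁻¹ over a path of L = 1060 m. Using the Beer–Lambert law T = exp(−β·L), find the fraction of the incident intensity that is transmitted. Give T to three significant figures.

τ = β·L = 0.000532 × 1060 = 0.5639.
T = exp(−0.5639) = 0.5690.

0.569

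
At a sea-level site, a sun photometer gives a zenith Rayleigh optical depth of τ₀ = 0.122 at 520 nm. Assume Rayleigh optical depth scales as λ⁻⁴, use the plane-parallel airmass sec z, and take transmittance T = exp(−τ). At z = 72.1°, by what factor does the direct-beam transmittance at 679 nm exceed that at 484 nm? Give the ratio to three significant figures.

1.48

Airmass: sec 72.1° = 3.2535.
τ(679 nm) = 0.122 × (520/679)⁴ × 3.2535 = 0.122 × 0.3440 × 3.2535 = 0.1365.
τ(484 nm) = 0.122 × (520/484)⁴ × 3.2535 = 0.122 × 1.3324 × 3.2535 = 0.5289.
T(679)/T(484) = exp(τ_B − τ_A) = exp(0.3923) = 1.4804.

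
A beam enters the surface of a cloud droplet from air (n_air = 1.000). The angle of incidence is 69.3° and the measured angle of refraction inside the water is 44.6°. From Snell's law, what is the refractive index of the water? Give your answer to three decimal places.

n = sin θ_i / sin θ_r = sin 69.3° / sin 44.6° = 0.9354 / 0.7022 = 1.3323.

1.332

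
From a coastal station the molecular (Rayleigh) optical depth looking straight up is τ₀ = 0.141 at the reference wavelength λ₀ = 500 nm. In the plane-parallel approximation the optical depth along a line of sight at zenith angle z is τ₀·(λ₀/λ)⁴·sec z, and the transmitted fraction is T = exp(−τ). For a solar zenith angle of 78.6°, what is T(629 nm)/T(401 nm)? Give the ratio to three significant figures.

4.22

Airmass: sec 78.6° = 5.0593.
τ(629 nm) = 0.141 × (500/629)⁴ × 5.0593 = 0.141 × 0.3993 × 5.0593 = 0.2848.
τ(401 nm) = 0.141 × (500/401)⁴ × 5.0593 = 0.141 × 2.4171 × 5.0593 = 1.7243.
T(629)/T(401) = exp(τ_B − τ_A) = exp(1.4395) = 4.2184.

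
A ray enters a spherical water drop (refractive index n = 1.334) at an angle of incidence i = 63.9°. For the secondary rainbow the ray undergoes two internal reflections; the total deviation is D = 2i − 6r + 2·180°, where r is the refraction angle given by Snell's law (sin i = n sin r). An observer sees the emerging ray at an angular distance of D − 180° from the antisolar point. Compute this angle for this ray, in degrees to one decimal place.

53.9°

sin r = sin 63.9° / 1.334 = 0.8980/1.334 = 0.6732; r = 42.31°.
D = 2·63.9° − 6·42.31° + 2·180° = 127.80° − 253.88° + 360° = 233.92°.
Angle from antisolar point = D − 180° = 53.92°.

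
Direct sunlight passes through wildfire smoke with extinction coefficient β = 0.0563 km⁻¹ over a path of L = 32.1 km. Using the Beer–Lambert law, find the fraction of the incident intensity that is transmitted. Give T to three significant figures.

0.164

τ = β·L = 0.0563 × 32.1 = 1.8072.
T = exp(−1.8072) = 0.1641.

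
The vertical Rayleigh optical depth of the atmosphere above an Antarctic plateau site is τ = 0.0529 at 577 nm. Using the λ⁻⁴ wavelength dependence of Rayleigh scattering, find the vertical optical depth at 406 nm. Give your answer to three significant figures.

0.216

τ(406 nm) = τ(577 nm) × (577/406)⁴ = 0.0529 × (1.4212)⁴ = 0.0529 × 4.0794 = 0.2158.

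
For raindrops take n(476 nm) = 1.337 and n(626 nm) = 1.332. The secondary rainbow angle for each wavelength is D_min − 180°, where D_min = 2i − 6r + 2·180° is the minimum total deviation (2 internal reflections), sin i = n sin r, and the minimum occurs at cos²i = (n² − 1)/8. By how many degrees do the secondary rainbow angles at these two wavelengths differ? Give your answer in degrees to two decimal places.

At 476 nm (n = 1.337): cos²i = 0.09845 → i = 71.714°, r = 45.249°, D_min = 231.934°, rainbow angle = 51.934°.
At 626 nm (n = 1.332): cos²i = 0.09678 → i = 71.875°, r = 45.520°, D_min = 230.628°, rainbow angle = 50.628°.
Angular width = |51.934° − 50.628°| = 1.305°.

1.31°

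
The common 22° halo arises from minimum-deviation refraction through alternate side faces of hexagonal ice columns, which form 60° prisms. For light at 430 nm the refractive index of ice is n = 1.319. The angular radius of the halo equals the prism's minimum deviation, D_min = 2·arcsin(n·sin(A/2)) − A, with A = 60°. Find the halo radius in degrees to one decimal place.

22.5°

n·sin(A/2) = 1.319 × sin 30° = 1.319 × 0.5000 = 0.6595.
D_min = 2·arcsin(0.6595) − 60° = 2 × 41.262° − 60° = 22.524°.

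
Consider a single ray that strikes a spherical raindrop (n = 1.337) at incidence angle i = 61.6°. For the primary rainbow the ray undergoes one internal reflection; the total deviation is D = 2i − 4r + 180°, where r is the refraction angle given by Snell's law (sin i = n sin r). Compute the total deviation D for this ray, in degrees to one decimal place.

138.6°

sin r = sin 61.6° / 1.337 = 0.8796/1.337 = 0.6579; r = 41.14°.
D = 2·61.6° − 4·41.14° + 180° = 123.20° − 164.57° + 180° = 138.63°.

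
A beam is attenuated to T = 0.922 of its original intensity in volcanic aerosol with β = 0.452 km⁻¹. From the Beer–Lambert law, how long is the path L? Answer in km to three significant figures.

Beer–Lambert: T = exp(−βL) ⇒ L = −ln(T)/β = −ln(0.922)/0.452 = 0.0812/0.452 = 0.1797 km.

0.180 km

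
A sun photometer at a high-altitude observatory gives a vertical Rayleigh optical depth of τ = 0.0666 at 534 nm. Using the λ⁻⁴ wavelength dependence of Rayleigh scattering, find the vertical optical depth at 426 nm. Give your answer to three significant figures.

τ(426 nm) = τ(534 nm) × (534/426)⁴ = 0.0666 × (1.2535)⁴ = 0.0666 × 2.4690 = 0.1644.

0.164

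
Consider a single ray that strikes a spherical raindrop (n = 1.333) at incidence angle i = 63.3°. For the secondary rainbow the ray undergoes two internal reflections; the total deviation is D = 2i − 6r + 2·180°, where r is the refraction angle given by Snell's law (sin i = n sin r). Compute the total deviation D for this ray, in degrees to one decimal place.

sin r = sin 63.3° / 1.333 = 0.8934/1.333 = 0.6702; r = 42.08°.
D = 2·63.3° − 6·42.08° + 2·180° = 126.60° − 252.49° + 360° = 234.11°.

234.1°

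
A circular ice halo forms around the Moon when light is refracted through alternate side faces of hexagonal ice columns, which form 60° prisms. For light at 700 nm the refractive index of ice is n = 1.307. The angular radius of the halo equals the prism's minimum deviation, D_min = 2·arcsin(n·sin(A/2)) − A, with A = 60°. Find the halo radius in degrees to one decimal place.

21.6°

n·sin(A/2) = 1.307 × sin 30° = 1.307 × 0.5000 = 0.6535.
D_min = 2·arcsin(0.6535) − 60° = 2 × 40.806° − 60° = 21.612°.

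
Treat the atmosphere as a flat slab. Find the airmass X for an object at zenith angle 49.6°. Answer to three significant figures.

1.54

X = sec z = 1/cos 49.6° = 1/0.6481 = 1.5429.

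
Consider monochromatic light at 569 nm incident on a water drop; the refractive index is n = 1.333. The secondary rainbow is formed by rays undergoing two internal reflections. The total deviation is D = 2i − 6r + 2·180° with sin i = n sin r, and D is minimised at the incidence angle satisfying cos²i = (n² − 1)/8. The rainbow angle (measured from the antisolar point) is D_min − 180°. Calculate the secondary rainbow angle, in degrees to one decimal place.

cos²i = (1.77689 − 1)/8 = 0.09711; i = arccos(0.31163) = 71.843°.
sin r = sin 71.843°/1.333 = 0.71283; r = 45.466°.
D_min = 2·71.843° − 6·45.466° + 360° = 230.891°.
Rainbow angle = D_min − 180° = 50.891°.

50.9°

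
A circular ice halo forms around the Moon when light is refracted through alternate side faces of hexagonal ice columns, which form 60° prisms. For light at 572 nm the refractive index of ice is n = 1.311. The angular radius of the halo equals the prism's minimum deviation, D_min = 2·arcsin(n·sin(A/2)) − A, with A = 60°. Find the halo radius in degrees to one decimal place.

21.9°

n·sin(A/2) = 1.311 × sin 30° = 1.311 × 0.5000 = 0.6555.
D_min = 2·arcsin(0.6555) − 60° = 2 × 40.958° − 60° = 21.915°.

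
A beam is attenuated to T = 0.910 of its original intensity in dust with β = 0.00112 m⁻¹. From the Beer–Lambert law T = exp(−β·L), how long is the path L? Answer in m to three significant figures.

Beer–Lambert: T = exp(−βL) ⇒ L = −ln(T)/β = −ln(0.910)/0.00112 = 0.0943/0.00112 = 84.21 m.

84.2 m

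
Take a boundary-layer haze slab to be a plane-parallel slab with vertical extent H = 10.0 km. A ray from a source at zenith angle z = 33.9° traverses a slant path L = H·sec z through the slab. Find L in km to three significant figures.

12.0 km

sec z = 1/cos 33.9° = 1.2048.
L = 10.0 × 1.2048 = 12.048 km.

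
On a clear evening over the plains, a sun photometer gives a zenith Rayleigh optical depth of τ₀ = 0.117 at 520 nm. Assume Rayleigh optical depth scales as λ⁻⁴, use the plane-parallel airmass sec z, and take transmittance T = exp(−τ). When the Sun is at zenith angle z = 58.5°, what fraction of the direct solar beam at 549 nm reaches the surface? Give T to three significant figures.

0.835

sec 58.5° = 1.9139.
τ = 0.117 × (520/549)⁴ × 1.9139 = 0.117 × 0.8049 × 1.9139 = 0.1802.
T = exp(−0.1802) = 0.8351.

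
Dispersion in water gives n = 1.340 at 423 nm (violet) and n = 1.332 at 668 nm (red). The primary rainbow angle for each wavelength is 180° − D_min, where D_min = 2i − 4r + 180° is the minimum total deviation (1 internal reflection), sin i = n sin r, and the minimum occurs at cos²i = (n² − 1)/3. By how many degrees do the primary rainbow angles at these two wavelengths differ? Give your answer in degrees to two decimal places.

1.15°

At 423 nm (n = 1.340): cos²i = 0.26520 → i = 59.004°, r = 39.770°, D_min = 138.929°, rainbow angle = 41.071°.
At 668 nm (n = 1.332): cos²i = 0.25807 → i = 59.469°, r = 40.290°, D_min = 137.776°, rainbow angle = 42.224°.
Angular width = |41.071° − 42.224°| = 1.153°.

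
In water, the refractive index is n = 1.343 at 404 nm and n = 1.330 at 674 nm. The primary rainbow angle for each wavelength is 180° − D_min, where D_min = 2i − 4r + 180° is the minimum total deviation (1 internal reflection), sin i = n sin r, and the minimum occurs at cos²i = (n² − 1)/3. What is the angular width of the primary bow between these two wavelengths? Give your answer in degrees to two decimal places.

At 404 nm (n = 1.343): cos²i = 0.26788 → i = 58.830°, r = 39.577°, D_min = 139.354°, rainbow angle = 40.646°.
At 674 nm (n = 1.330): cos²i = 0.25630 → i = 59.585°, r = 40.422°, D_min = 137.484°, rainbow angle = 42.516°.
Angular width = |40.646° − 42.516°| = 1.871°.

1.87°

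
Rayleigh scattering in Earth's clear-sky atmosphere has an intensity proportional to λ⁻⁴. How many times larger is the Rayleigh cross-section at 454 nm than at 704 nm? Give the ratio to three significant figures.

5.78

Rayleigh scattering ∝ λ⁻⁴, so the ratio of coefficients is the inverse fourth power of the wavelength ratio.
σ(454)/σ(704) = (704/454)⁴ = (1.5507)⁴ = 5.782.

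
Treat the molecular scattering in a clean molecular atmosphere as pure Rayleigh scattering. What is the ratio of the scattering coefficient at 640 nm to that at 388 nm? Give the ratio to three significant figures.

0.135

Rayleigh scattering ∝ λ⁻⁴, so the ratio of coefficients is the inverse fourth power of the wavelength ratio.
σ(640)/σ(388) = (388/640)⁴ = (0.6063)⁴ = 0.1351.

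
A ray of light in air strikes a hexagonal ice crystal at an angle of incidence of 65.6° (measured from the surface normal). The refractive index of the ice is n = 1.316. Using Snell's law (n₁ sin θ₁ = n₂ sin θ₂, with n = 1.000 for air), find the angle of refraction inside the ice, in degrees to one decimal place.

43.8°

Snell: sin θ_r = sin θ_i / n = sin 65.6° / 1.316 = 0.9107 / 1.316 = 0.6920.
θ_r = arcsin(0.6920) = 43.79°.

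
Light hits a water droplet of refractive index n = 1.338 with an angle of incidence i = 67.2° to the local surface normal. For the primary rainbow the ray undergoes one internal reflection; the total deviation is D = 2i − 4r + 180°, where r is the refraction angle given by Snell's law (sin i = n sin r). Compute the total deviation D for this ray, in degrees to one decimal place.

sin r = sin 67.2° / 1.338 = 0.9219/1.338 = 0.6890; r = 43.55°.
D = 2·67.2° − 4·43.55° + 180° = 134.40° − 174.20° + 180° = 140.20°.

140.2°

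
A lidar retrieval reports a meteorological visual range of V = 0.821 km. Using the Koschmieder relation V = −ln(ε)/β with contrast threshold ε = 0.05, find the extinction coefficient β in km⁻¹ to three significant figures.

3.65 km⁻¹

β = −ln(0.05) / V = 2.996 / 0.821 = 3.6489 km⁻¹.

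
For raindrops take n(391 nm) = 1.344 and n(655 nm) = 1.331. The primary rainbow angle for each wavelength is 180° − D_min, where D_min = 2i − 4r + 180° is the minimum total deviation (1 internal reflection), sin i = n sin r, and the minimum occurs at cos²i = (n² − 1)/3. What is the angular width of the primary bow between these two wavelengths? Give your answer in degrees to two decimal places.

1.86°

At 391 nm (n = 1.344): cos²i = 0.26878 → i = 58.772°, r = 39.512°, D_min = 139.495°, rainbow angle = 40.505°.
At 655 nm (n = 1.331): cos²i = 0.25719 → i = 59.527°, r = 40.356°, D_min = 137.630°, rainbow angle = 42.370°.
Angular width = |40.505° − 42.370°| = 1.865°.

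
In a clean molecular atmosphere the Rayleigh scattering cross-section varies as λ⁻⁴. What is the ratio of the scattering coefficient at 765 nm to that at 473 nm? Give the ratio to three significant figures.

0.146

Rayleigh scattering ∝ λ⁻⁴, so the ratio of coefficients is the inverse fourth power of the wavelength ratio.
σ(765)/σ(473) = (473/765)⁴ = (0.6183)⁴ = 0.1462.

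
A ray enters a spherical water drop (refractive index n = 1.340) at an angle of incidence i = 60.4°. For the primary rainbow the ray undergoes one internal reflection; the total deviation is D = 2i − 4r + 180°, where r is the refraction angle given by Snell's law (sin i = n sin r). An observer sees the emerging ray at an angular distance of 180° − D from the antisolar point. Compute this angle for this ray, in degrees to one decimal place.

sin r = sin 60.4° / 1.340 = 0.8695/1.340 = 0.6489; r = 40.46°.
D = 2·60.4° − 4·40.46° + 180° = 120.80° − 161.83° + 180° = 138.97°.
Angle from antisolar point = 180° − D = 41.03°.

41.0°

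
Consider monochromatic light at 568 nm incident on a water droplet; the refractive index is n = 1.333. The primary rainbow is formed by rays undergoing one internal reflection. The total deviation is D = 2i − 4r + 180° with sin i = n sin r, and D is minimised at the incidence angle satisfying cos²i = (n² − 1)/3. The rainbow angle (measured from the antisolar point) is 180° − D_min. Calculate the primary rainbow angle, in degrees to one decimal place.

cos²i = (1.77689 − 1)/3 = 0.25896; i = arccos(0.50888) = 59.410°.
sin r = sin 59.410°/1.333 = 0.64579; r = 40.225°.
D_min = 2·59.410° − 4·40.225° + 180° = 137.922°.
Rainbow angle = 180° − D_min = 42.078°.

42.1°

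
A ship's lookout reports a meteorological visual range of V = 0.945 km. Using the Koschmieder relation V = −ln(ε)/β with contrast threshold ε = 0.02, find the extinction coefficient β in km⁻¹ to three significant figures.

β = −ln(0.02) / V = 3.912 / 0.945 = 4.1397 km⁻¹.

4.14 km⁻¹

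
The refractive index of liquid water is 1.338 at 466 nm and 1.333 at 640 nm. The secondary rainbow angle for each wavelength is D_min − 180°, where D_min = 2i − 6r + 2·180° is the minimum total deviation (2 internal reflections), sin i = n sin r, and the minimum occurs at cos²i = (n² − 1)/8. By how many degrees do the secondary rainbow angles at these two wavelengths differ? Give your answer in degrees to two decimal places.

At 466 nm (n = 1.338): cos²i = 0.09878 → i = 71.682°, r = 45.195°, D_min = 232.193°, rainbow angle = 52.193°.
At 640 nm (n = 1.333): cos²i = 0.09711 → i = 71.843°, r = 45.466°, D_min = 230.891°, rainbow angle = 50.891°.
Angular width = |52.193° − 50.891°| = 1.302°.

1.30°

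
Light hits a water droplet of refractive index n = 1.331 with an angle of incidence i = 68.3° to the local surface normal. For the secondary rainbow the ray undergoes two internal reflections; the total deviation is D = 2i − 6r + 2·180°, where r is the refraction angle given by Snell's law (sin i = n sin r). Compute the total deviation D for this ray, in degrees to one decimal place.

231.0°

sin r = sin 68.3° / 1.331 = 0.9291/1.331 = 0.6981; r = 44.27°.
D = 2·68.3° − 6·44.27° + 2·180° = 136.60° − 265.63° + 360° = 230.97°.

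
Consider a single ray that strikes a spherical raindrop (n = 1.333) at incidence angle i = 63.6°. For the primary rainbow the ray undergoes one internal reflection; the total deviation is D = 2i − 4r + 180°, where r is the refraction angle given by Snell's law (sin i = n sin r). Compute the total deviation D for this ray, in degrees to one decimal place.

138.3°

sin r = sin 63.6° / 1.333 = 0.8957/1.333 = 0.6720; r = 42.22°.
D = 2·63.6° − 4·42.22° + 180° = 127.20° − 168.87° + 180° = 138.33°.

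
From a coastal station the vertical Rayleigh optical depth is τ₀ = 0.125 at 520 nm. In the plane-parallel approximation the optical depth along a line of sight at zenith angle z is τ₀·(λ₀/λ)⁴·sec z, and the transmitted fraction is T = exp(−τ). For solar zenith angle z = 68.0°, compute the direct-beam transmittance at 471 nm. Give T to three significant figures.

0.609

sec 68.0° = 2.6695.
τ = 0.125 × (520/471)⁴ × 2.6695 = 0.125 × 1.4857 × 2.6695 = 0.4958.
T = exp(−0.4958) = 0.6091.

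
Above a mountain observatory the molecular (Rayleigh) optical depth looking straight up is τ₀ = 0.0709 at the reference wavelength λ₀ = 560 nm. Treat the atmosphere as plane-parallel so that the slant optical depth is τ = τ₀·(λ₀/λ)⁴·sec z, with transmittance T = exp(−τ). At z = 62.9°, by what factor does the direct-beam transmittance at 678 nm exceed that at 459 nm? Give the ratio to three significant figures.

Airmass: sec 62.9° = 2.1952.
τ(678 nm) = 0.0709 × (560/678)⁴ × 2.1952 = 0.0709 × 0.4654 × 2.1952 = 0.0724.
τ(459 nm) = 0.0709 × (560/459)⁴ × 2.1952 = 0.0709 × 2.2157 × 2.1952 = 0.3448.
T(678)/T(459) = exp(τ_B − τ_A) = exp(0.2724) = 1.3131.

1.31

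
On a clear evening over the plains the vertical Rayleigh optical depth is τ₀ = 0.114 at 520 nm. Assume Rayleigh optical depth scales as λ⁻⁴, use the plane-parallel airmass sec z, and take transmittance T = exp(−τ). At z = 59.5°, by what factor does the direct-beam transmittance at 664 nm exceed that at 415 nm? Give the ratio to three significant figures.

Airmass: sec 59.5° = 1.9703.
τ(664 nm) = 0.114 × (520/664)⁴ × 1.9703 = 0.114 × 0.3761 × 1.9703 = 0.0845.
τ(415 nm) = 0.114 × (520/415)⁴ × 1.9703 = 0.114 × 2.4650 × 1.9703 = 0.5537.
T(664)/T(415) = exp(τ_B − τ_A) = exp(0.4692) = 1.5987.

1.60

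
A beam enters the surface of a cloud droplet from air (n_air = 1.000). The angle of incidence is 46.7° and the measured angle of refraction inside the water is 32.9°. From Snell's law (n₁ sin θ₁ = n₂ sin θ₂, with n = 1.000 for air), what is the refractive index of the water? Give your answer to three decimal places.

n = sin θ_i / sin θ_r = sin 46.7° / sin 32.9° = 0.7278 / 0.5432 = 1.3399.

1.340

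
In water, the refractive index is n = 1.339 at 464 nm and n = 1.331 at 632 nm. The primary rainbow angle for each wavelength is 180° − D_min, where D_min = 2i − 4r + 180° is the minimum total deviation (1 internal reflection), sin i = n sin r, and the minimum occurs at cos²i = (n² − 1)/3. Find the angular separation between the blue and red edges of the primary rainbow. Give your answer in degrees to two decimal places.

At 464 nm (n = 1.339): cos²i = 0.26431 → i = 59.062°, r = 39.834°, D_min = 138.786°, rainbow angle = 41.214°.
At 632 nm (n = 1.331): cos²i = 0.25719 → i = 59.527°, r = 40.356°, D_min = 137.630°, rainbow angle = 42.370°.
Angular width = |41.214° − 42.370°| = 1.156°.

1.16°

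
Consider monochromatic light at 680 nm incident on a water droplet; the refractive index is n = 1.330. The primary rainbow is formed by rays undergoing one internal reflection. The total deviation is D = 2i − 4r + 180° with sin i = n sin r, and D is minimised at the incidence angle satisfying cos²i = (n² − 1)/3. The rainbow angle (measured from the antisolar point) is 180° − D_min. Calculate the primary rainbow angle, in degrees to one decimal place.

42.5°

cos²i = (1.76890 − 1)/3 = 0.25630; i = arccos(0.50626) = 59.585°.
sin r = sin 59.585°/1.330 = 0.64841; r = 40.422°.
D_min = 2·59.585° − 4·40.422° + 180° = 137.484°.
Rainbow angle = 180° − D_min = 42.516°.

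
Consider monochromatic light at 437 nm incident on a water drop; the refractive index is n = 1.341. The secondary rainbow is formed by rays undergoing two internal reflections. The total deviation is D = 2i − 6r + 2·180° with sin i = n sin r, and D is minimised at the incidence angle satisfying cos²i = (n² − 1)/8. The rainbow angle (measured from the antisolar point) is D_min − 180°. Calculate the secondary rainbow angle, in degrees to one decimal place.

53.0°

cos²i = (1.79828 − 1)/8 = 0.09979; i = arccos(0.31589) = 71.586°.
sin r = sin 71.586°/1.341 = 0.70753; r = 45.034°.
D_min = 2·71.586° − 6·45.034° + 360° = 232.966°.
Rainbow angle = D_min − 180° = 52.966°.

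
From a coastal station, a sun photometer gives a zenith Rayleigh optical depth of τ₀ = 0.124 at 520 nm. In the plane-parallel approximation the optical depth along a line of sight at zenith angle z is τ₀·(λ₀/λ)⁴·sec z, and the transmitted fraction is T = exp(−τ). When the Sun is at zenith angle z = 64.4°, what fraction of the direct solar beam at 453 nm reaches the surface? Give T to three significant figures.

sec 64.4° = 2.3144.
τ = 0.124 × (520/453)⁴ × 2.3144 = 0.124 × 1.7363 × 2.3144 = 0.4983.
T = exp(−0.4983) = 0.6076.

0.608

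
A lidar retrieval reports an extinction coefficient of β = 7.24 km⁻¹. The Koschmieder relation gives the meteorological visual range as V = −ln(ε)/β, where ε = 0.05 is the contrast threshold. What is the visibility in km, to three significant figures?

V = −ln(0.05) / 7.24 = 2.996 / 7.24 = 0.4138 km.

0.414 km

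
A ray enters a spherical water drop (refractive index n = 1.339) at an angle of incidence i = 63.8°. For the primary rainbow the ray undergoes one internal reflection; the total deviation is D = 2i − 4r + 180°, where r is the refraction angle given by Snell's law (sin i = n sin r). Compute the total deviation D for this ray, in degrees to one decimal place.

139.3°

sin r = sin 63.8° / 1.339 = 0.8973/1.339 = 0.6701; r = 42.07°.
D = 2·63.8° − 4·42.07° + 180° = 127.60° − 168.30° + 180° = 139.30°.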